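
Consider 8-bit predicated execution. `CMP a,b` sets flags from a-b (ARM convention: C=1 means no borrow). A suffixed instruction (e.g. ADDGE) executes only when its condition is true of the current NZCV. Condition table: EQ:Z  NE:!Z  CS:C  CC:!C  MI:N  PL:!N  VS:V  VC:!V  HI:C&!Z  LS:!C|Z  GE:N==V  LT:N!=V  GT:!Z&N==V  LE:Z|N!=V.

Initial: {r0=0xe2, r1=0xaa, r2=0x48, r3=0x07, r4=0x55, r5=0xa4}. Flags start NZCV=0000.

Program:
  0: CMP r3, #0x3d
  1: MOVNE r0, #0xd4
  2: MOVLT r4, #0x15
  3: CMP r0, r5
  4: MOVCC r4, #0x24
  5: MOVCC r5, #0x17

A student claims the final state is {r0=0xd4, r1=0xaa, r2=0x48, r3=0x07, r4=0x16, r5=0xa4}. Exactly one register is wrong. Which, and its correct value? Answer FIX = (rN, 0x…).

0: ✓ CMP  NZCV=1000
1: ✓ MOVNE  r0←0xd4
2: ✓ MOVLT  r4←0x15
3: ✓ CMP  NZCV=0010
4: · MOVCC
5: · MOVCC

FIX = (r4, 0x15)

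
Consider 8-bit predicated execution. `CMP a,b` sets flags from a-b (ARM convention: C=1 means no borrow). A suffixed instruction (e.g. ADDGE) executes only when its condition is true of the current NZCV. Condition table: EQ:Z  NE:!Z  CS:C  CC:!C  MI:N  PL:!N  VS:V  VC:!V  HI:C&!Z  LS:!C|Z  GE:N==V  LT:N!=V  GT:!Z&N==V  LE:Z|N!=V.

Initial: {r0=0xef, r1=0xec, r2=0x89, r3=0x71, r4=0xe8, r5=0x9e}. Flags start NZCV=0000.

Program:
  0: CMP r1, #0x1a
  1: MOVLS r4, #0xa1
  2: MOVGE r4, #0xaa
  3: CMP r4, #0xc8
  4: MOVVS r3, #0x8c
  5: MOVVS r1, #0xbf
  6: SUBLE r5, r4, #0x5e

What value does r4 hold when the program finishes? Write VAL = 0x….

0: ✓ CMP  NZCV=1010
1: · MOVLS
2: · MOVGE
3: ✓ CMP  NZCV=0010
4: · MOVVS
5: · MOVVS
6: · SUBLE

VAL = 0xe8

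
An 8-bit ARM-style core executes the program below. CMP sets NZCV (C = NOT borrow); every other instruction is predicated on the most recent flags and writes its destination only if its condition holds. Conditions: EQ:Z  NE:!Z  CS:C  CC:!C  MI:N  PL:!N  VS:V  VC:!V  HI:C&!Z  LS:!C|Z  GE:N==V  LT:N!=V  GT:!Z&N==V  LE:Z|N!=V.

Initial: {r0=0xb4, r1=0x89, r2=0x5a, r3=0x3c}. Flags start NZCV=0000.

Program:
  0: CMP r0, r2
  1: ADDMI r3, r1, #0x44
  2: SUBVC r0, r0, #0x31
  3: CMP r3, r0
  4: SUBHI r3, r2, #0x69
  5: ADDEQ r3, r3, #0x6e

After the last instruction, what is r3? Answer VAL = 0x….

0: ✓ CMP  NZCV=0011
1: · ADDMI
2: · SUBVC
3: ✓ CMP  NZCV=1001
4: · SUBHI
5: · ADDEQ

VAL = 0x3c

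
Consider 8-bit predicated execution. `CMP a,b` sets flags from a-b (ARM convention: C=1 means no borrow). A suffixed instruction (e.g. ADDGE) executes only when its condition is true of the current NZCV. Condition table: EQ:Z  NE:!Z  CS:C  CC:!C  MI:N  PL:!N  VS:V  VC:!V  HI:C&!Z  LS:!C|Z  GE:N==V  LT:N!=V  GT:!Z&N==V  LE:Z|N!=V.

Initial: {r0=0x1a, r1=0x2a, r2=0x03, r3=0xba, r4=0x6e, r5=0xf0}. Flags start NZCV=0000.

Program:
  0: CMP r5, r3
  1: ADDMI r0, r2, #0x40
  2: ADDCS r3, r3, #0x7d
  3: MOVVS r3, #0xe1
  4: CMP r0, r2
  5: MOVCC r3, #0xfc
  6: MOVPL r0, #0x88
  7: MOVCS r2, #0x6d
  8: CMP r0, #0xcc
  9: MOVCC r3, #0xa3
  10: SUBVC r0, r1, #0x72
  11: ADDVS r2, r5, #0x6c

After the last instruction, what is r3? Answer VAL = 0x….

VAL = 0xa3

[0] flags=0010 → (cmp)
[1] flags=0010 MI?F → skip
[2] flags=0010 CS?T → r3=0x37
[3] flags=0010 VS?F → skip
[4] flags=0010 → (cmp)
[5] flags=0010 CC?F → skip
[6] flags=0010 PL?T → r0=0x88
[7] flags=0010 CS?T → r2=0x6d
[8] flags=1000 → (cmp)
[9] flags=1000 CC?T → r3=0xa3
[10] flags=1000 VC?T → r0=0xb8
[11] flags=1000 VS?F → skip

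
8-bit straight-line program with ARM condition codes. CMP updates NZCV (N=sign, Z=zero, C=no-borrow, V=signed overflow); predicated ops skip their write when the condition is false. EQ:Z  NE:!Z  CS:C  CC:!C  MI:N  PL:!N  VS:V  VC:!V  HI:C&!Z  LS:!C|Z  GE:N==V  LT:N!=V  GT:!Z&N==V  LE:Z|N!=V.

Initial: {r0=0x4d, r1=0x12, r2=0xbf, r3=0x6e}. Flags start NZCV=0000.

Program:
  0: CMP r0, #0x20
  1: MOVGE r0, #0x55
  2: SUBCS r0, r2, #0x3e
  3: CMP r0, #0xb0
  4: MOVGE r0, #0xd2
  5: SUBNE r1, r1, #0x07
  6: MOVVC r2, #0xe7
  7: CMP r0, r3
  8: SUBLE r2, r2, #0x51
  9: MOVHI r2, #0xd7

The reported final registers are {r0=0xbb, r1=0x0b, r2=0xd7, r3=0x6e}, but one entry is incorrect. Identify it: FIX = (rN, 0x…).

FIX = (r0, 0x81)

[0] flags=0010 → (cmp)
[1] flags=0010 GE?T → r0=0x55
[2] flags=0010 CS?T → r0=0x81
[3] flags=1000 → (cmp)
[4] flags=1000 GE?F → skip
[5] flags=1000 NE?T → r1=0x0b
[6] flags=1000 VC?T → r2=0xe7
[7] flags=0011 → (cmp)
[8] flags=0011 LE?T → r2=0x96
[9] flags=0011 HI?T → r2=0xd7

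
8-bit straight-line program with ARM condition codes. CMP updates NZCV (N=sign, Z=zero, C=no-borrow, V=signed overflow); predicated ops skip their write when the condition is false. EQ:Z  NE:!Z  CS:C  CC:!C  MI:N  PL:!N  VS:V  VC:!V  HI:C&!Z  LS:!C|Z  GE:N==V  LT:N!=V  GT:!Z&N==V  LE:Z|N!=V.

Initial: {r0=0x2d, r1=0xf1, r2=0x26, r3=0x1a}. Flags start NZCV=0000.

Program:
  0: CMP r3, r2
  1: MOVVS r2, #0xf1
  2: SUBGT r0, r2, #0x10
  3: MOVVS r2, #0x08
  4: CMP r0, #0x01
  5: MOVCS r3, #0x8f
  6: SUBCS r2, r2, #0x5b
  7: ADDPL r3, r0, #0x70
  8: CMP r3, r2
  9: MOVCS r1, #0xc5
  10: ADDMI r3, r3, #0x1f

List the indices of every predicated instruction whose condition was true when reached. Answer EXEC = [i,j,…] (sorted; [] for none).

EXEC = [5,6,7,10]

0: ✓ CMP  NZCV=1000
1: · MOVVS
2: · SUBGT
3: · MOVVS
4: ✓ CMP  NZCV=0010
5: ✓ MOVCS  r3←0x8f
6: ✓ SUBCS  r2←0xcb
7: ✓ ADDPL  r3←0x9d
8: ✓ CMP  NZCV=1000
9: · MOVCS
10: ✓ ADDMI  r3←0xbc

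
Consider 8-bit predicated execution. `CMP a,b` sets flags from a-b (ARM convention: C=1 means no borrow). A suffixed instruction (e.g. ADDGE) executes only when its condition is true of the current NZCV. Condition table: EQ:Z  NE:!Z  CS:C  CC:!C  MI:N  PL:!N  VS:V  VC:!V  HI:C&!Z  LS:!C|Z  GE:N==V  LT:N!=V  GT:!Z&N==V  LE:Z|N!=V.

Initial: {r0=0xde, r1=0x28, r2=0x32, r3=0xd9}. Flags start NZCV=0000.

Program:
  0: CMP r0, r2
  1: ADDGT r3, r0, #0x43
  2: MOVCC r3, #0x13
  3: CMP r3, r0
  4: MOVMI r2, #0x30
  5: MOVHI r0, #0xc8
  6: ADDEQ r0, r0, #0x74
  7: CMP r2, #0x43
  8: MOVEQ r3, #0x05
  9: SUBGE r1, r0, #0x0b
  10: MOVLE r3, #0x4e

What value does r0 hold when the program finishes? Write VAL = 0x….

VAL = 0xde

0: ✓ CMP  NZCV=1010
1: · ADDGT
2: · MOVCC
3: ✓ CMP  NZCV=1000
4: ✓ MOVMI  r2←0x30
5: · MOVHI
6: · ADDEQ
7: ✓ CMP  NZCV=1000
8: · MOVEQ
9: · SUBGE
10: ✓ MOVLE  r3←0x4e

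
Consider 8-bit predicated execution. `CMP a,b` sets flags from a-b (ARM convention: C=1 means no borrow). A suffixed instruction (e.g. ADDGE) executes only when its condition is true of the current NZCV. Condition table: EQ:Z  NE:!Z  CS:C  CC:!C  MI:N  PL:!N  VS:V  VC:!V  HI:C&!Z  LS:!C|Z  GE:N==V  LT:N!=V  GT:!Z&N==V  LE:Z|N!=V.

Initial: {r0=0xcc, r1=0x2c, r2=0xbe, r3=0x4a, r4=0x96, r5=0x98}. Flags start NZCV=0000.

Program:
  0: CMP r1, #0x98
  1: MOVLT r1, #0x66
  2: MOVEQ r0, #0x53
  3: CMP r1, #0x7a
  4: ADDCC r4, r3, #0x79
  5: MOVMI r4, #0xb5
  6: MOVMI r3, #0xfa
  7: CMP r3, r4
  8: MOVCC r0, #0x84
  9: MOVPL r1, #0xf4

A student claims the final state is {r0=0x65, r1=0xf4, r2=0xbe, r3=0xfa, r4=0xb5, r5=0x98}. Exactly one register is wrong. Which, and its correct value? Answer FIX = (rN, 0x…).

FIX = (r0, 0xcc)

0: ✓ CMP  NZCV=1001
1: · MOVLT
2: · MOVEQ
3: ✓ CMP  NZCV=1000
4: ✓ ADDCC  r4←0xc3
5: ✓ MOVMI  r4←0xb5
6: ✓ MOVMI  r3←0xfa
7: ✓ CMP  NZCV=0010
8: · MOVCC
9: ✓ MOVPL  r1←0xf4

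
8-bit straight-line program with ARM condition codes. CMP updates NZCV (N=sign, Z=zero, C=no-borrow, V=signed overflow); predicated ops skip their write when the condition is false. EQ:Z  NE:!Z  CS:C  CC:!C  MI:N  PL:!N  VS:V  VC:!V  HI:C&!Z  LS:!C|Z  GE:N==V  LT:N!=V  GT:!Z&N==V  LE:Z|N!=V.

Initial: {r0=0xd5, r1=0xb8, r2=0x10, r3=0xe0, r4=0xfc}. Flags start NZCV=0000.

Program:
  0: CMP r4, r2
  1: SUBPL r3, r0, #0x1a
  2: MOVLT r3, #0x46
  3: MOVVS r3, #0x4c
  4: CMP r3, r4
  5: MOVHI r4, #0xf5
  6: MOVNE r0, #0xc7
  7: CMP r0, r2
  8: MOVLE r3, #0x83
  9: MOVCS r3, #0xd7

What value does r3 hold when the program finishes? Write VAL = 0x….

0: ✓ CMP  NZCV=1010
1: · SUBPL
2: ✓ MOVLT  r3←0x46
3: · MOVVS
4: ✓ CMP  NZCV=0000
5: · MOVHI
6: ✓ MOVNE  r0←0xc7
7: ✓ CMP  NZCV=1010
8: ✓ MOVLE  r3←0x83
9: ✓ MOVCS  r3←0xd7

VAL = 0xd7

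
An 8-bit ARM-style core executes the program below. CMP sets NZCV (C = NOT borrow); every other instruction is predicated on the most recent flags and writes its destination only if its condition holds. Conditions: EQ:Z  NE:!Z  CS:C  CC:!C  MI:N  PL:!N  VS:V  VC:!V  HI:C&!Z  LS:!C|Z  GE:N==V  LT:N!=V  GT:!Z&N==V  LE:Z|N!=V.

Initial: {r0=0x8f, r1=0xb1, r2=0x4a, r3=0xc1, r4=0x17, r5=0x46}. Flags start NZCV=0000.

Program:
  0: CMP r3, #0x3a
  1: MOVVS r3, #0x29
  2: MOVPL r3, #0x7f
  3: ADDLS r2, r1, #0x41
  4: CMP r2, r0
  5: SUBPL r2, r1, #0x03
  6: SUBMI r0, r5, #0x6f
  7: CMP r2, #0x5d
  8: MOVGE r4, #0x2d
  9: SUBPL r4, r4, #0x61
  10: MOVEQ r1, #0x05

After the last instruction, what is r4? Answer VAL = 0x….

VAL = 0x17

0: ✓ CMP  NZCV=1010
1: · MOVVS
2: · MOVPL
3: · ADDLS
4: ✓ CMP  NZCV=1001
5: · SUBPL
6: ✓ SUBMI  r0←0xd7
7: ✓ CMP  NZCV=1000
8: · MOVGE
9: · SUBPL
10: · MOVEQ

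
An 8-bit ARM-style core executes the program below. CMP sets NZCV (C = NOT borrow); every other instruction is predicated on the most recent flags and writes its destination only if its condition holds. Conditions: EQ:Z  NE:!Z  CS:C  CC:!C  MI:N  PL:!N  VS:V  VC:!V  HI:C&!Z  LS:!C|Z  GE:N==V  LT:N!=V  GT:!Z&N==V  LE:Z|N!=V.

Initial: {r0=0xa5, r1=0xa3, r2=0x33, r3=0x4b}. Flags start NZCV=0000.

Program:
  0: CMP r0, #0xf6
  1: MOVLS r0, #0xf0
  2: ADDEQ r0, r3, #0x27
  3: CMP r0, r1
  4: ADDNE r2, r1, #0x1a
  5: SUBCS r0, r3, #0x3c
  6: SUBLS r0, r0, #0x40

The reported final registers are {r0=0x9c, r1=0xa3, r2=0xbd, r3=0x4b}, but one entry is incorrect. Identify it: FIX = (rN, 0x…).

FIX = (r0, 0x0f)

[0] flags=1000 → (cmp)
[1] flags=1000 LS?T → r0=0xf0
[2] flags=1000 EQ?F → skip
[3] flags=0010 → (cmp)
[4] flags=0010 NE?T → r2=0xbd
[5] flags=0010 CS?T → r0=0x0f
[6] flags=0010 LS?F → skip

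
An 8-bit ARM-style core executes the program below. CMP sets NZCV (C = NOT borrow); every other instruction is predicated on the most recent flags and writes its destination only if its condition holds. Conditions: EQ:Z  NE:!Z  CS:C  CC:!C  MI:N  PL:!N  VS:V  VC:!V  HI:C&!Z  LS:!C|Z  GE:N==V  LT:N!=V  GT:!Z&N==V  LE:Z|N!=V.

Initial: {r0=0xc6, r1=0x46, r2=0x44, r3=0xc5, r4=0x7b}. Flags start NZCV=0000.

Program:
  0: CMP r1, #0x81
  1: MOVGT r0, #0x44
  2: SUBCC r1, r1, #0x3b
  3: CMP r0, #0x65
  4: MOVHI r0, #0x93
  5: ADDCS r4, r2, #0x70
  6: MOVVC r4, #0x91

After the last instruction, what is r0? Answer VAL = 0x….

VAL = 0x44

0: ✓ CMP  NZCV=1001
1: ✓ MOVGT  r0←0x44
2: ✓ SUBCC  r1←0x0b
3: ✓ CMP  NZCV=1000
4: · MOVHI
5: · ADDCS
6: ✓ MOVVC  r4←0x91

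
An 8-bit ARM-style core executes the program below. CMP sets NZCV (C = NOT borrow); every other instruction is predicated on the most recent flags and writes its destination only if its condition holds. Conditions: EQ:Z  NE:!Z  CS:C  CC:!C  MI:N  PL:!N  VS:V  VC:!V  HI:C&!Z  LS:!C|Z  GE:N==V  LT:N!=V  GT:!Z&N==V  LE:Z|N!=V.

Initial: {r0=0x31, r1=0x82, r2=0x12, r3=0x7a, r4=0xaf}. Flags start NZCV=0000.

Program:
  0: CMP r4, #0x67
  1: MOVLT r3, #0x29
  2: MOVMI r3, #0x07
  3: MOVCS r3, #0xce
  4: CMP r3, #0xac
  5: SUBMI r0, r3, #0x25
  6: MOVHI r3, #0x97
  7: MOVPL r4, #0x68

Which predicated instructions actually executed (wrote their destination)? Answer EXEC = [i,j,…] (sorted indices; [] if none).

EXEC = [1,3,6,7]

0: ✓ CMP  NZCV=0011
1: ✓ MOVLT  r3←0x29
2: · MOVMI
3: ✓ MOVCS  r3←0xce
4: ✓ CMP  NZCV=0010
5: · SUBMI
6: ✓ MOVHI  r3←0x97
7: ✓ MOVPL  r4←0x68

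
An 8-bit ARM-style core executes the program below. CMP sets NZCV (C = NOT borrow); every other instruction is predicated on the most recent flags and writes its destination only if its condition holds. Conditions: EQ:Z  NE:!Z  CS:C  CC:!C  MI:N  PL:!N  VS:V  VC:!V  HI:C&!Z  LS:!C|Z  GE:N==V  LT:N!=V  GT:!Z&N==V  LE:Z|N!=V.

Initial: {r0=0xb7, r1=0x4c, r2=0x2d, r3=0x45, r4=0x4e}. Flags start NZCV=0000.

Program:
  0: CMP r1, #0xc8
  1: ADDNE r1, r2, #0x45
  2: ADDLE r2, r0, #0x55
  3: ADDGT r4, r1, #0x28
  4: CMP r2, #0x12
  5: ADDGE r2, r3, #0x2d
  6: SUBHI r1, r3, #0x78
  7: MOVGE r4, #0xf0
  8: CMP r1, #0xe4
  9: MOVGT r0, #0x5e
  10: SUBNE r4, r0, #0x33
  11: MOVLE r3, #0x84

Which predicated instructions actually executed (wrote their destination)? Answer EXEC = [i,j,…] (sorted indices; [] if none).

EXEC = [1,3,5,6,7,10,11]

[0] flags=1001 → (cmp)
[1] flags=1001 NE?T → r1=0x72
[2] flags=1001 LE?F → skip
[3] flags=1001 GT?T → r4=0x9a
[4] flags=0010 → (cmp)
[5] flags=0010 GE?T → r2=0x72
[6] flags=0010 HI?T → r1=0xcd
[7] flags=0010 GE?T → r4=0xf0
[8] flags=1000 → (cmp)
[9] flags=1000 GT?F → skip
[10] flags=1000 NE?T → r4=0x84
[11] flags=1000 LE?T → r3=0x84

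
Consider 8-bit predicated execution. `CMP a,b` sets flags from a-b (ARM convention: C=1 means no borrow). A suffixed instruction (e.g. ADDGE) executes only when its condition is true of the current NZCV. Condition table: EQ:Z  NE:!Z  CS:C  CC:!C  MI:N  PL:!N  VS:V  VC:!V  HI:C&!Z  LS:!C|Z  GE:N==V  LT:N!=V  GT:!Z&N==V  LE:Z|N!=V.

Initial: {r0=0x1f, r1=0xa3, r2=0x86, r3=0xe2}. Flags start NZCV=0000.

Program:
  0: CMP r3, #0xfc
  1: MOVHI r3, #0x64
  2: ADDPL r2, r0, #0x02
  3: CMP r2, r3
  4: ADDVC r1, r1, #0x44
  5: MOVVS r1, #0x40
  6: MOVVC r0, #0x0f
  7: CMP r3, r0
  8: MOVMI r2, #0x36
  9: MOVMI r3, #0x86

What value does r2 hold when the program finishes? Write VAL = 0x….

VAL = 0x36

[0] flags=1000 → (cmp)
[1] flags=1000 HI?F → skip
[2] flags=1000 PL?F → skip
[3] flags=1000 → (cmp)
[4] flags=1000 VC?T → r1=0xe7
[5] flags=1000 VS?F → skip
[6] flags=1000 VC?T → r0=0x0f
[7] flags=1010 → (cmp)
[8] flags=1010 MI?T → r2=0x36
[9] flags=1010 MI?T → r3=0x86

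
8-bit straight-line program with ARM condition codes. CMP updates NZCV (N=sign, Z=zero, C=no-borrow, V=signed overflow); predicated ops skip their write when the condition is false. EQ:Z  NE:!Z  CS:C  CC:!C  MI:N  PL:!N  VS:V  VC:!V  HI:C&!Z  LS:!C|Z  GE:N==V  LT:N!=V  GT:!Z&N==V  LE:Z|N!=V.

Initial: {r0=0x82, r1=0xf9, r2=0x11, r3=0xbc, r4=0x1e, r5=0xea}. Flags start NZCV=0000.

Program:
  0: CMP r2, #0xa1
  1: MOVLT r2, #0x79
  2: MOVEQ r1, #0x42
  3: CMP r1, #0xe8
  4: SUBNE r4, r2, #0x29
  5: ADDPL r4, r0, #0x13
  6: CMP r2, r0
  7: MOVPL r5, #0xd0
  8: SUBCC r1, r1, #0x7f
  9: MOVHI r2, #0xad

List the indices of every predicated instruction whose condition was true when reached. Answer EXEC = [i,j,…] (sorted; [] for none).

0: ✓ CMP  NZCV=0000
1: · MOVLT
2: · MOVEQ
3: ✓ CMP  NZCV=0010
4: ✓ SUBNE  r4←0xe8
5: ✓ ADDPL  r4←0x95
6: ✓ CMP  NZCV=1001
7: · MOVPL
8: ✓ SUBCC  r1←0x7a
9: · MOVHI

EXEC = [4,5,8]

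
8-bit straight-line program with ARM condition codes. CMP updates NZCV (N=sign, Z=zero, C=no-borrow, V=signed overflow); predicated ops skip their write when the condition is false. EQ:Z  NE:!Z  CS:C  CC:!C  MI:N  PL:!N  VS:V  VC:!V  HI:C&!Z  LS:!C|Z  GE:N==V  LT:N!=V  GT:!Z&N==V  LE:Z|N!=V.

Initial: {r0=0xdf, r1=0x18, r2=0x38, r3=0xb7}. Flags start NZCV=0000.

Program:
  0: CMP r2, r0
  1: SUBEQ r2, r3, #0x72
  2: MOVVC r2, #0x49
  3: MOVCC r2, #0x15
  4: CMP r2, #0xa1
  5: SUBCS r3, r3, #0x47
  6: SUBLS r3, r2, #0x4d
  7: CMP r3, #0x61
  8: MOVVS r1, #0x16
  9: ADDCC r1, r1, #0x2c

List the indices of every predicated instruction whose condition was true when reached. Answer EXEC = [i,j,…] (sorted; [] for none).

EXEC = [2,3,6,8]

[0] flags=0000 → (cmp)
[1] flags=0000 EQ?F → skip
[2] flags=0000 VC?T → r2=0x49
[3] flags=0000 CC?T → r2=0x15
[4] flags=0000 → (cmp)
[5] flags=0000 CS?F → skip
[6] flags=0000 LS?T → r3=0xc8
[7] flags=0011 → (cmp)
[8] flags=0011 VS?T → r1=0x16
[9] flags=0011 CC?F → skip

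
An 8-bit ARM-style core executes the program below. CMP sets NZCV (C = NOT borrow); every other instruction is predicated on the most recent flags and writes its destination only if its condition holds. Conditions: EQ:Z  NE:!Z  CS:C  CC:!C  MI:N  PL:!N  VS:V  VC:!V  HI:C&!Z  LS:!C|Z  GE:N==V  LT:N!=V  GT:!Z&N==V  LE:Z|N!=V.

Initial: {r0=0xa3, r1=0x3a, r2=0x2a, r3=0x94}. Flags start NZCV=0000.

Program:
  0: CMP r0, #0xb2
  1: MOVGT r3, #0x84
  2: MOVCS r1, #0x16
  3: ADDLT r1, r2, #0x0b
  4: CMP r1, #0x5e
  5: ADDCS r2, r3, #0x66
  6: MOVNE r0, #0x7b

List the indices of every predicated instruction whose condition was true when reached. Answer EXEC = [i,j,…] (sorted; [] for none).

EXEC = [3,6]

[0] flags=1000 → (cmp)
[1] flags=1000 GT?F → skip
[2] flags=1000 CS?F → skip
[3] flags=1000 LT?T → r1=0x35
[4] flags=1000 → (cmp)
[5] flags=1000 CS?F → skip
[6] flags=1000 NE?T → r0=0x7b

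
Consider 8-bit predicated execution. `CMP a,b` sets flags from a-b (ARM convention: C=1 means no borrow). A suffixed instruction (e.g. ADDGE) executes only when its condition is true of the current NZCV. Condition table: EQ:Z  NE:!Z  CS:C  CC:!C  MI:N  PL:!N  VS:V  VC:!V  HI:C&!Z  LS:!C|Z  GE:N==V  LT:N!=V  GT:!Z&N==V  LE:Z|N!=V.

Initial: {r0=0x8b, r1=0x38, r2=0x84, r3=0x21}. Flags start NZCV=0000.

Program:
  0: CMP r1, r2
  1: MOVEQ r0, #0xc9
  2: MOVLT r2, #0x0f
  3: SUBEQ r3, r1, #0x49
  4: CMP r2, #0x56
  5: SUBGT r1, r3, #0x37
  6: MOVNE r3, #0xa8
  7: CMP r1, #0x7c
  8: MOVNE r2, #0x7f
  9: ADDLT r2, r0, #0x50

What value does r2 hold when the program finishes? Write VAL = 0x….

0: ✓ CMP  NZCV=1001
1: · MOVEQ
2: · MOVLT
3: · SUBEQ
4: ✓ CMP  NZCV=0011
5: · SUBGT
6: ✓ MOVNE  r3←0xa8
7: ✓ CMP  NZCV=1000
8: ✓ MOVNE  r2←0x7f
9: ✓ ADDLT  r2←0xdb

VAL = 0xdb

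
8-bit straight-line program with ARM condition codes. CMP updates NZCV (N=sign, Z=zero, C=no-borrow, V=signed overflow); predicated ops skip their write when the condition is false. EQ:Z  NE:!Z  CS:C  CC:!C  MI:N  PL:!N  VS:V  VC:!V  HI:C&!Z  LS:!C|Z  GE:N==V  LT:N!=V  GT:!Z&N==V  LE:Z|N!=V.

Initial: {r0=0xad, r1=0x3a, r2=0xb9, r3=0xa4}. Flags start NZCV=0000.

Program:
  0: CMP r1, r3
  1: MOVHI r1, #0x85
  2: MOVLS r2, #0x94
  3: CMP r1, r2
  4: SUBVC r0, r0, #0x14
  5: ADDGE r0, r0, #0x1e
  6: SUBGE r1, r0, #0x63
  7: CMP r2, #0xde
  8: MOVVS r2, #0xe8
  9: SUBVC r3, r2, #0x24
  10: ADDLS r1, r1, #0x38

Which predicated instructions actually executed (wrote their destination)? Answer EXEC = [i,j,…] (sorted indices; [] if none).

EXEC = [2,5,6,9,10]

0: ✓ CMP  NZCV=1001
1: · MOVHI
2: ✓ MOVLS  r2←0x94
3: ✓ CMP  NZCV=1001
4: · SUBVC
5: ✓ ADDGE  r0←0xcb
6: ✓ SUBGE  r1←0x68
7: ✓ CMP  NZCV=1000
8: · MOVVS
9: ✓ SUBVC  r3←0x70
10: ✓ ADDLS  r1←0xa0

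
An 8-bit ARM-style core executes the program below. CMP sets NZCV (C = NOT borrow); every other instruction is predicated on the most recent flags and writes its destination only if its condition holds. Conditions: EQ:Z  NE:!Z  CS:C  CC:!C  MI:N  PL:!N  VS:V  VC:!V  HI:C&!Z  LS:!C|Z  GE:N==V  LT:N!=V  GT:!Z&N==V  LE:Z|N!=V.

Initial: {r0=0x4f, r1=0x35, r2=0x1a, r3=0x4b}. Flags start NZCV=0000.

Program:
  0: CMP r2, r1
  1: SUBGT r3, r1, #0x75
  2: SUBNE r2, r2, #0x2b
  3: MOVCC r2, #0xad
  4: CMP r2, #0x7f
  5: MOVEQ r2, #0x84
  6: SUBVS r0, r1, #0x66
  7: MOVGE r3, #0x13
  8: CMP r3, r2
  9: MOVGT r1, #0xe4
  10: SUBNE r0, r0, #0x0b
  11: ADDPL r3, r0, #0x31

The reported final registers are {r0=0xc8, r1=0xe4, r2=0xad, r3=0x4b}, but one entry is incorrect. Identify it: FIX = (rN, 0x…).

FIX = (r0, 0xc4)

0: ✓ CMP  NZCV=1000
1: · SUBGT
2: ✓ SUBNE  r2←0xef
3: ✓ MOVCC  r2←0xad
4: ✓ CMP  NZCV=0011
5: · MOVEQ
6: ✓ SUBVS  r0←0xcf
7: · MOVGE
8: ✓ CMP  NZCV=1001
9: ✓ MOVGT  r1←0xe4
10: ✓ SUBNE  r0←0xc4
11: · ADDPL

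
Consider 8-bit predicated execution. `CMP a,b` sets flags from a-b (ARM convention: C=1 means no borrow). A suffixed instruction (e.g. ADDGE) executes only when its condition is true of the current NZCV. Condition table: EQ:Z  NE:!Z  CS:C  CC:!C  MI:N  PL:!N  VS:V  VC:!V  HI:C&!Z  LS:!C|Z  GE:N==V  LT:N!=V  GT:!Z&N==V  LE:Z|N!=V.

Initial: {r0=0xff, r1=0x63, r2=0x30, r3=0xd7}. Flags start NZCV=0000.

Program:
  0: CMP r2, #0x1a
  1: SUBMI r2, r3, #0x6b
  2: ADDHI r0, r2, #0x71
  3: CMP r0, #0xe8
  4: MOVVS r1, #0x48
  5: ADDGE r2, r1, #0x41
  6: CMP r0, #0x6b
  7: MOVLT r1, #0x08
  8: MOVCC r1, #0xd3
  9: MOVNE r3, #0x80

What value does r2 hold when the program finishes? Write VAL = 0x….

VAL = 0x30

0: ✓ CMP  NZCV=0010
1: · SUBMI
2: ✓ ADDHI  r0←0xa1
3: ✓ CMP  NZCV=1000
4: · MOVVS
5: · ADDGE
6: ✓ CMP  NZCV=0011
7: ✓ MOVLT  r1←0x08
8: · MOVCC
9: ✓ MOVNE  r3←0x80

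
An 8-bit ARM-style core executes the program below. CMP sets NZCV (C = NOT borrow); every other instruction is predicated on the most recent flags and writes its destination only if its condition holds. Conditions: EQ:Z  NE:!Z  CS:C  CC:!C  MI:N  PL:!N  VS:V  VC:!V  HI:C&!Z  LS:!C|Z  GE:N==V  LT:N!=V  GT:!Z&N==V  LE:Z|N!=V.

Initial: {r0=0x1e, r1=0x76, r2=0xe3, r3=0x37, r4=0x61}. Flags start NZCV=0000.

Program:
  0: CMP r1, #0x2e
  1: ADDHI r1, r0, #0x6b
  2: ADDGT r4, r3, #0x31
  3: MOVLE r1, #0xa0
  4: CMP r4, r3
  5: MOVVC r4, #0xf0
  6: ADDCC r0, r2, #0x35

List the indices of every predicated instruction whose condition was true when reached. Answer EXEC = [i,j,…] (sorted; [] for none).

[0] flags=0010 → (cmp)
[1] flags=0010 HI?T → r1=0x89
[2] flags=0010 GT?T → r4=0x68
[3] flags=0010 LE?F → skip
[4] flags=0010 → (cmp)
[5] flags=0010 VC?T → r4=0xf0
[6] flags=0010 CC?F → skip

EXEC = [1,2,5]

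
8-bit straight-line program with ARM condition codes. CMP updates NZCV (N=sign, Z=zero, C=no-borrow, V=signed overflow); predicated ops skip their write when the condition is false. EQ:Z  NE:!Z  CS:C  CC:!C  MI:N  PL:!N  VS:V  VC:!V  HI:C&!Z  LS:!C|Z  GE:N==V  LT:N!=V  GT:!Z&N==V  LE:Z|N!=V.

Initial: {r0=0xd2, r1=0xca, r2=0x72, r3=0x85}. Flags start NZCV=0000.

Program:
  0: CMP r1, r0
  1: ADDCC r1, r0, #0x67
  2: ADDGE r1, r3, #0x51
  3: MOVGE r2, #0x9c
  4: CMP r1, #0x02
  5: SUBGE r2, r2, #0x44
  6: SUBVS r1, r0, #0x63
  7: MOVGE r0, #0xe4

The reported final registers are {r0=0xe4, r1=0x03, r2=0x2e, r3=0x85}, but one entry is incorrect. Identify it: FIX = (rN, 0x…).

[0] flags=1000 → (cmp)
[1] flags=1000 CC?T → r1=0x39
[2] flags=1000 GE?F → skip
[3] flags=1000 GE?F → skip
[4] flags=0010 → (cmp)
[5] flags=0010 GE?T → r2=0x2e
[6] flags=0010 VS?F → skip
[7] flags=0010 GE?T → r0=0xe4

FIX = (r1, 0x39)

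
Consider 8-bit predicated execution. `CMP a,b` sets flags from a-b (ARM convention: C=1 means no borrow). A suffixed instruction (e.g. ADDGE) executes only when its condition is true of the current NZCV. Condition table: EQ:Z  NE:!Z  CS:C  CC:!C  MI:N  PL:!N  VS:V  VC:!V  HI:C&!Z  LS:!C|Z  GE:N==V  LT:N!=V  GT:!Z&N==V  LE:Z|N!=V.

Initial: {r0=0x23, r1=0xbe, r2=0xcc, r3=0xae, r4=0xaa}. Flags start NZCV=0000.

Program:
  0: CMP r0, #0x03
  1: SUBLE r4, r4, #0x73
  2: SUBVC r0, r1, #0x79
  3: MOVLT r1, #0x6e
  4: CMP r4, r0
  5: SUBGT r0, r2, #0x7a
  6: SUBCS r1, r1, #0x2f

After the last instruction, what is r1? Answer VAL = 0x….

0: ✓ CMP  NZCV=0010
1: · SUBLE
2: ✓ SUBVC  r0←0x45
3: · MOVLT
4: ✓ CMP  NZCV=0011
5: · SUBGT
6: ✓ SUBCS  r1←0x8f

VAL = 0x8f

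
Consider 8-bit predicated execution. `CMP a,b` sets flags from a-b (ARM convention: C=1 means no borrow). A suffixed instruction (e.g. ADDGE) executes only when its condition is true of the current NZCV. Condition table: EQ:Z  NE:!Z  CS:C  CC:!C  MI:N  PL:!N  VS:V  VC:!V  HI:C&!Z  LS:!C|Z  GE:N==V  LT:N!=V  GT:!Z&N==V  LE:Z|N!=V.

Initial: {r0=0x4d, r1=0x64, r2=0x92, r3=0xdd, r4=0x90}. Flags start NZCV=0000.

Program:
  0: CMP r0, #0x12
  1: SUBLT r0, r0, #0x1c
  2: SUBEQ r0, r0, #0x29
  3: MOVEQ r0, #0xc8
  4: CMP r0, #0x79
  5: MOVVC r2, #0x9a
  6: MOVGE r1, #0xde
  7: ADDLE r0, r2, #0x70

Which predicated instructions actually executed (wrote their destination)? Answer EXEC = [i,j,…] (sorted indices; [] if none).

[0] flags=0010 → (cmp)
[1] flags=0010 LT?F → skip
[2] flags=0010 EQ?F → skip
[3] flags=0010 EQ?F → skip
[4] flags=1000 → (cmp)
[5] flags=1000 VC?T → r2=0x9a
[6] flags=1000 GE?F → skip
[7] flags=1000 LE?T → r0=0x0a

EXEC = [5,7]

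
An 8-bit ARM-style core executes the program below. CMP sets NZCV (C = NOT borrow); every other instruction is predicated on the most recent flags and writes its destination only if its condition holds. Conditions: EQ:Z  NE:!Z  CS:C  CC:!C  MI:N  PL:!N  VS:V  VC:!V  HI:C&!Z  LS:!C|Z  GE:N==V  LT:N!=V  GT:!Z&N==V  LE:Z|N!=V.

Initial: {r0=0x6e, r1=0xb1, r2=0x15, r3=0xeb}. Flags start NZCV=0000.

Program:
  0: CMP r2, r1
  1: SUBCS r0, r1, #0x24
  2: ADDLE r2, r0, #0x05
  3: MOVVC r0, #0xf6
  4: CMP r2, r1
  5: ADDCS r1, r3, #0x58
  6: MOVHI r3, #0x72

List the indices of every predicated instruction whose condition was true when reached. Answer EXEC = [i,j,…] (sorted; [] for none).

[0] flags=0000 → (cmp)
[1] flags=0000 CS?F → skip
[2] flags=0000 LE?F → skip
[3] flags=0000 VC?T → r0=0xf6
[4] flags=0000 → (cmp)
[5] flags=0000 CS?F → skip
[6] flags=0000 HI?F → skip

EXEC = [3]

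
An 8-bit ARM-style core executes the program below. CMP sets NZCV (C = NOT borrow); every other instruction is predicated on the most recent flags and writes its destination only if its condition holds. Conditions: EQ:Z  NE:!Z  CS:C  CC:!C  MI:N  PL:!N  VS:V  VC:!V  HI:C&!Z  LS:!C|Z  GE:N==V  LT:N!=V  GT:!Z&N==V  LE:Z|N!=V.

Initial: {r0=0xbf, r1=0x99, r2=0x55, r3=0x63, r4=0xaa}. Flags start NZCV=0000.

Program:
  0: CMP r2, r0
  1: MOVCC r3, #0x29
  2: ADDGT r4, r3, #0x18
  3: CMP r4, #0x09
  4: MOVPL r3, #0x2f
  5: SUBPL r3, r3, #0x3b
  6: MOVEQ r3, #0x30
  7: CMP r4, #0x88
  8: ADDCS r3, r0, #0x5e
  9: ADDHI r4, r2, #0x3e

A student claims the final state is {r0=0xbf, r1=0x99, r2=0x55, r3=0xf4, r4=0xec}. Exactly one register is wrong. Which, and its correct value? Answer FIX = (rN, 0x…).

FIX = (r4, 0x41)

0: ✓ CMP  NZCV=1001
1: ✓ MOVCC  r3←0x29
2: ✓ ADDGT  r4←0x41
3: ✓ CMP  NZCV=0010
4: ✓ MOVPL  r3←0x2f
5: ✓ SUBPL  r3←0xf4
6: · MOVEQ
7: ✓ CMP  NZCV=1001
8: · ADDCS
9: · ADDHI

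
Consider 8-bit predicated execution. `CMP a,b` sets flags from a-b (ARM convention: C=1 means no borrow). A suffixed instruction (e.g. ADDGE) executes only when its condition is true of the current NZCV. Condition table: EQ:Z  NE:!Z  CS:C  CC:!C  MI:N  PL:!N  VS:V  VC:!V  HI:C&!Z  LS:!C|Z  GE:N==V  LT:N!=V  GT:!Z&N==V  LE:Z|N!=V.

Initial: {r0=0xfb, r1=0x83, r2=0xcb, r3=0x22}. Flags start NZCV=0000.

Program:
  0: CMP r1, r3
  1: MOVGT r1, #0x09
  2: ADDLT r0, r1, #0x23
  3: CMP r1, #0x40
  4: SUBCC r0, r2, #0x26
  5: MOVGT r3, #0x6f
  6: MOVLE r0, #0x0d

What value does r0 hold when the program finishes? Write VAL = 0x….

VAL = 0x0d

0: ✓ CMP  NZCV=0011
1: · MOVGT
2: ✓ ADDLT  r0←0xa6
3: ✓ CMP  NZCV=0011
4: · SUBCC
5: · MOVGT
6: ✓ MOVLE  r0←0x0d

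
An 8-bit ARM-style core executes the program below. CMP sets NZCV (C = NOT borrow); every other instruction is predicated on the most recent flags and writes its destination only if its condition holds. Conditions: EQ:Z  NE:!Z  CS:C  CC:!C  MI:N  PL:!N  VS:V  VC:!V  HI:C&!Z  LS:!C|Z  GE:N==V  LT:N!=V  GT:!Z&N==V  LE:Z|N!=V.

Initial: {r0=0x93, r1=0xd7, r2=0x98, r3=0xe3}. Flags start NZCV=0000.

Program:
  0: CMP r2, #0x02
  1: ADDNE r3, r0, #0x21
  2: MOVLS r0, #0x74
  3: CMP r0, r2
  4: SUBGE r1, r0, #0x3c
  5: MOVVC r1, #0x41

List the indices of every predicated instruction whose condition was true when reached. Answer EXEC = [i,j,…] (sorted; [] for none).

0: ✓ CMP  NZCV=1010
1: ✓ ADDNE  r3←0xb4
2: · MOVLS
3: ✓ CMP  NZCV=1000
4: · SUBGE
5: ✓ MOVVC  r1←0x41

EXEC = [1,5]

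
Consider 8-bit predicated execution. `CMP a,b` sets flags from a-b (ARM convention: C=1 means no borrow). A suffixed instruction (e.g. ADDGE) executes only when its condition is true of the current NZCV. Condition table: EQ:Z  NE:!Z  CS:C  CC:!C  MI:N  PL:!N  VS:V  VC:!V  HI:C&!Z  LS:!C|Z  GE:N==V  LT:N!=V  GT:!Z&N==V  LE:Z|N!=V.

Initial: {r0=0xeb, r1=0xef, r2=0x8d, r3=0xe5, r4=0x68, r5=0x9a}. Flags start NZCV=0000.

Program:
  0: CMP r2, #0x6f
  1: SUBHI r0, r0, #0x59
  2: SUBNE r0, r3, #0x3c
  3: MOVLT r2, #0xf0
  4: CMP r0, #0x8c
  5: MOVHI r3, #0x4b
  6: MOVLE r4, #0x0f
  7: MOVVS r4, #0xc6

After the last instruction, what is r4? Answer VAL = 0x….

VAL = 0x68

[0] flags=0011 → (cmp)
[1] flags=0011 HI?T → r0=0x92
[2] flags=0011 NE?T → r0=0xa9
[3] flags=0011 LT?T → r2=0xf0
[4] flags=0010 → (cmp)
[5] flags=0010 HI?T → r3=0x4b
[6] flags=0010 LE?F → skip
[7] flags=0010 VS?F → skip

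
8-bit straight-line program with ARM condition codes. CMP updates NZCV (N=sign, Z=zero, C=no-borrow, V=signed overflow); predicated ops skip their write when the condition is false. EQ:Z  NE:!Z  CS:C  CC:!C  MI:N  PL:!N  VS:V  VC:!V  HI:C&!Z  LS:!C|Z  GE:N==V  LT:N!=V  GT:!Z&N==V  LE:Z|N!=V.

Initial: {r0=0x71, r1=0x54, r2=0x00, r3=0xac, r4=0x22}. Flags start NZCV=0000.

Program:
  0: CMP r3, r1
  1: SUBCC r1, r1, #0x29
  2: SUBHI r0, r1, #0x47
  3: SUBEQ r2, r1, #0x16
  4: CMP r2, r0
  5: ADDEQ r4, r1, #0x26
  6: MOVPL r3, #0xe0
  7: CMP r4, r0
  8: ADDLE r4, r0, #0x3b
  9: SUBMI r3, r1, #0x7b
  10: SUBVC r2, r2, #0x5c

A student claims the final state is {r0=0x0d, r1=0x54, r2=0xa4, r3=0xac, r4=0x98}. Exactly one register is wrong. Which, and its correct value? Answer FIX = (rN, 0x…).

FIX = (r4, 0x22)

0: ✓ CMP  NZCV=0011
1: · SUBCC
2: ✓ SUBHI  r0←0x0d
3: · SUBEQ
4: ✓ CMP  NZCV=1000
5: · ADDEQ
6: · MOVPL
7: ✓ CMP  NZCV=0010
8: · ADDLE
9: · SUBMI
10: ✓ SUBVC  r2←0xa4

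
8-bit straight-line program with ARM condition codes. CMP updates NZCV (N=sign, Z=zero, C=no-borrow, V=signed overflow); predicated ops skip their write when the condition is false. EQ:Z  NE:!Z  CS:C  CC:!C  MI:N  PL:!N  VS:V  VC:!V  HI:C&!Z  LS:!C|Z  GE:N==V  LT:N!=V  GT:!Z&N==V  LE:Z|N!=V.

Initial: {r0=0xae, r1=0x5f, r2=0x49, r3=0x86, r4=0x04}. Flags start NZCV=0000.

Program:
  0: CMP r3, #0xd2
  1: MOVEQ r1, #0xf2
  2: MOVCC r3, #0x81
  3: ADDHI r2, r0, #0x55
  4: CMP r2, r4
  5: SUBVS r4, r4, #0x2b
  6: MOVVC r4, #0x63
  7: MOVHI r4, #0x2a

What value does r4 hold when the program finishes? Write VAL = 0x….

VAL = 0x2a

0: ✓ CMP  NZCV=1000
1: · MOVEQ
2: ✓ MOVCC  r3←0x81
3: · ADDHI
4: ✓ CMP  NZCV=0010
5: · SUBVS
6: ✓ MOVVC  r4←0x63
7: ✓ MOVHI  r4←0x2a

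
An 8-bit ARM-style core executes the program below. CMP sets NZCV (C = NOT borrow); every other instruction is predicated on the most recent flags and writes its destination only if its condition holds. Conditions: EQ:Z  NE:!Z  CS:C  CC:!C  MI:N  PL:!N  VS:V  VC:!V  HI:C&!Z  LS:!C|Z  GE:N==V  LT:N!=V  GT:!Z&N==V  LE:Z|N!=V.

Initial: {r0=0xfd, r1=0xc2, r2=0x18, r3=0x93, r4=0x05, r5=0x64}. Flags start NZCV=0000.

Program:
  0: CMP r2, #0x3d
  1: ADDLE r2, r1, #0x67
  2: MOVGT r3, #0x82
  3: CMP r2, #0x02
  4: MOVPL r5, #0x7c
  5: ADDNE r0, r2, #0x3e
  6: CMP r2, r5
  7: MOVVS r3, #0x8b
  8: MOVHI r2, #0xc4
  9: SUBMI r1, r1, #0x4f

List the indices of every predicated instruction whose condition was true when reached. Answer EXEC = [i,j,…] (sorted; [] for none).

[0] flags=1000 → (cmp)
[1] flags=1000 LE?T → r2=0x29
[2] flags=1000 GT?F → skip
[3] flags=0010 → (cmp)
[4] flags=0010 PL?T → r5=0x7c
[5] flags=0010 NE?T → r0=0x67
[6] flags=1000 → (cmp)
[7] flags=1000 VS?F → skip
[8] flags=1000 HI?F → skip
[9] flags=1000 MI?T → r1=0x73

EXEC = [1,4,5,9]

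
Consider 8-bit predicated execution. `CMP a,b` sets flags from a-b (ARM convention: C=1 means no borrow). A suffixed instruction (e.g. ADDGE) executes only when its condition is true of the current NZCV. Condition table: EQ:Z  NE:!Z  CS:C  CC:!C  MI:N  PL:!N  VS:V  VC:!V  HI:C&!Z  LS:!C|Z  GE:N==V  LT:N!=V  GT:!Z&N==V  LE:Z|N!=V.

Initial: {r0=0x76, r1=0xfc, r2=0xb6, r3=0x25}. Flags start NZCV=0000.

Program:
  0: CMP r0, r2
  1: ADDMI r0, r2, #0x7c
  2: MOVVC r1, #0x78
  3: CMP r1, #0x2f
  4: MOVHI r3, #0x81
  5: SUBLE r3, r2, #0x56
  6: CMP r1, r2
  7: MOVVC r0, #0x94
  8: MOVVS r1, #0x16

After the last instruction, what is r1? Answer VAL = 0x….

[0] flags=1001 → (cmp)
[1] flags=1001 MI?T → r0=0x32
[2] flags=1001 VC?F → skip
[3] flags=1010 → (cmp)
[4] flags=1010 HI?T → r3=0x81
[5] flags=1010 LE?T → r3=0x60
[6] flags=0010 → (cmp)
[7] flags=0010 VC?T → r0=0x94
[8] flags=0010 VS?F → skip

VAL = 0xfc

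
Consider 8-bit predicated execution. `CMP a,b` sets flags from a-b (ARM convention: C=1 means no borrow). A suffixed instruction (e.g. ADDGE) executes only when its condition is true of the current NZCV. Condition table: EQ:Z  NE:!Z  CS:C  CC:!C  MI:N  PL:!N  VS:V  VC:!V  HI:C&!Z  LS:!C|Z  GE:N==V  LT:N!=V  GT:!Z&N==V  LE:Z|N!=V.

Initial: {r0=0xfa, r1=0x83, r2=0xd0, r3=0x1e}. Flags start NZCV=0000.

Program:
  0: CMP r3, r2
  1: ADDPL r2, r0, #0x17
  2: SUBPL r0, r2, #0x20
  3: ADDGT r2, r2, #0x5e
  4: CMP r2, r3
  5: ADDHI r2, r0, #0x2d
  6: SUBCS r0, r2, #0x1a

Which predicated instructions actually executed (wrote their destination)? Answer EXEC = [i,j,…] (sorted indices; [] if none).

EXEC = [1,2,3,5,6]

[0] flags=0000 → (cmp)
[1] flags=0000 PL?T → r2=0x11
[2] flags=0000 PL?T → r0=0xf1
[3] flags=0000 GT?T → r2=0x6f
[4] flags=0010 → (cmp)
[5] flags=0010 HI?T → r2=0x1e
[6] flags=0010 CS?T → r0=0x04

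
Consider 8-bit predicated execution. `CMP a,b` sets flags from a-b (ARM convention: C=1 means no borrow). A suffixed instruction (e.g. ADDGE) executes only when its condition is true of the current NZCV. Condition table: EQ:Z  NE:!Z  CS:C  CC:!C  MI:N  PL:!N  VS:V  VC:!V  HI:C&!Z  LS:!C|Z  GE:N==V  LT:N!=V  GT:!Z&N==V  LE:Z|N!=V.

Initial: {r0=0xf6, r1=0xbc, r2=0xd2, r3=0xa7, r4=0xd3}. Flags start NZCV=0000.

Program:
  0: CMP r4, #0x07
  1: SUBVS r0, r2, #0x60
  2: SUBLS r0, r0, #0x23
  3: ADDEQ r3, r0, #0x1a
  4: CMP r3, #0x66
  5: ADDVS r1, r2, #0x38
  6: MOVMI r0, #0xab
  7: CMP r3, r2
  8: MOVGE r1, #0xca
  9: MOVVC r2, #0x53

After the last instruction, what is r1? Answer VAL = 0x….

VAL = 0x0a

[0] flags=1010 → (cmp)
[1] flags=1010 VS?F → skip
[2] flags=1010 LS?F → skip
[3] flags=1010 EQ?F → skip
[4] flags=0011 → (cmp)
[5] flags=0011 VS?T → r1=0x0a
[6] flags=0011 MI?F → skip
[7] flags=1000 → (cmp)
[8] flags=1000 GE?F → skip
[9] flags=1000 VC?T → r2=0x53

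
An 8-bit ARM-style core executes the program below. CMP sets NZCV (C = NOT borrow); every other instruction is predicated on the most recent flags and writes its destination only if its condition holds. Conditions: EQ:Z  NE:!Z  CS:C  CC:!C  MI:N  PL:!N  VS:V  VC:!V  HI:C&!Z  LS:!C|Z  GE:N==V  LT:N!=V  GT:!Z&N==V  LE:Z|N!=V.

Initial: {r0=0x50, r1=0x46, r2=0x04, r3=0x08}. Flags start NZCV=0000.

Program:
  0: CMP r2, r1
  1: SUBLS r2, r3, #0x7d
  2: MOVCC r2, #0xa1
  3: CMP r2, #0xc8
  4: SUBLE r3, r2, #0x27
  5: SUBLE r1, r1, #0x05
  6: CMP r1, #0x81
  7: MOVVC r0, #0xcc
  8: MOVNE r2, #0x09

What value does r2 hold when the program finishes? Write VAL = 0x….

VAL = 0x09

[0] flags=1000 → (cmp)
[1] flags=1000 LS?T → r2=0x8b
[2] flags=1000 CC?T → r2=0xa1
[3] flags=1000 → (cmp)
[4] flags=1000 LE?T → r3=0x7a
[5] flags=1000 LE?T → r1=0x41
[6] flags=1001 → (cmp)
[7] flags=1001 VC?F → skip
[8] flags=1001 NE?T → r2=0x09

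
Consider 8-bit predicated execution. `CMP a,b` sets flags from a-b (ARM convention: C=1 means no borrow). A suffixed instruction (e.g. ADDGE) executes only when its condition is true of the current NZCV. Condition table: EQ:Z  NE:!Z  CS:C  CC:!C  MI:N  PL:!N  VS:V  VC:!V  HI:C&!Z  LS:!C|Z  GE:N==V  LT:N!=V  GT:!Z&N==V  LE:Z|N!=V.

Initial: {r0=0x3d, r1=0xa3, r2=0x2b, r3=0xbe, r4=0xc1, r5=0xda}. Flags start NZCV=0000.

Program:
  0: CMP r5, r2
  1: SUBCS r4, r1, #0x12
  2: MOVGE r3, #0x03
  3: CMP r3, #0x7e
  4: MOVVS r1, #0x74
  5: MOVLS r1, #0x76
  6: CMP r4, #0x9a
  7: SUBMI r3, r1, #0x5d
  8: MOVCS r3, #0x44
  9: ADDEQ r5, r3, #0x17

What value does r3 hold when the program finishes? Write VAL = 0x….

VAL = 0x17

0: ✓ CMP  NZCV=1010
1: ✓ SUBCS  r4←0x91
2: · MOVGE
3: ✓ CMP  NZCV=0011
4: ✓ MOVVS  r1←0x74
5: · MOVLS
6: ✓ CMP  NZCV=1000
7: ✓ SUBMI  r3←0x17
8: · MOVCS
9: · ADDEQ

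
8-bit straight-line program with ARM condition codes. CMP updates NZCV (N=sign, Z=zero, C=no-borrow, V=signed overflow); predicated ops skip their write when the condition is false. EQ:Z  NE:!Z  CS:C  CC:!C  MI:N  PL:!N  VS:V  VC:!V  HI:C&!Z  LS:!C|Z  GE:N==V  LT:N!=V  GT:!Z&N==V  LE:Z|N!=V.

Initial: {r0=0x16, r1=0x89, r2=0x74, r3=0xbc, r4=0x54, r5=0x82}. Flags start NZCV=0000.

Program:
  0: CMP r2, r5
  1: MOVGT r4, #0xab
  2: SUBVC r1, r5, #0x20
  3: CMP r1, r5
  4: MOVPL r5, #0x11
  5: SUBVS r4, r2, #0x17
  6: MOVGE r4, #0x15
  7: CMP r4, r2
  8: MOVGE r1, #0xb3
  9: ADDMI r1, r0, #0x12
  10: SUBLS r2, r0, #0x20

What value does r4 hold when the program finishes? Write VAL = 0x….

[0] flags=1001 → (cmp)
[1] flags=1001 GT?T → r4=0xab
[2] flags=1001 VC?F → skip
[3] flags=0010 → (cmp)
[4] flags=0010 PL?T → r5=0x11
[5] flags=0010 VS?F → skip
[6] flags=0010 GE?T → r4=0x15
[7] flags=1000 → (cmp)
[8] flags=1000 GE?F → skip
[9] flags=1000 MI?T → r1=0x28
[10] flags=1000 LS?T → r2=0xf6

VAL = 0x15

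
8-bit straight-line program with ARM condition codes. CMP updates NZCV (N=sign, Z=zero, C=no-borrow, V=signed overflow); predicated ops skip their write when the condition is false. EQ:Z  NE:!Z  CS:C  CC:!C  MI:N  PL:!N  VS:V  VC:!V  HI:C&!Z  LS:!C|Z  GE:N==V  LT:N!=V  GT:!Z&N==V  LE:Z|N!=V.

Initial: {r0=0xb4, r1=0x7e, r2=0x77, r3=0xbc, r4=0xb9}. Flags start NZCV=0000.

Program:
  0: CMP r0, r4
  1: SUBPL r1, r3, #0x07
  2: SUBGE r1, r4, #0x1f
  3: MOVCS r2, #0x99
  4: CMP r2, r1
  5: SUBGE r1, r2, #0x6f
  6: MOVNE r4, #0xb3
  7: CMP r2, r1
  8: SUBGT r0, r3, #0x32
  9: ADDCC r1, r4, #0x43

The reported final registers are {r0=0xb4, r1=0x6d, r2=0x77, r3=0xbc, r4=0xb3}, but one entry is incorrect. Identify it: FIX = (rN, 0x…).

FIX = (r1, 0xf6)

[0] flags=1000 → (cmp)
[1] flags=1000 PL?F → skip
[2] flags=1000 GE?F → skip
[3] flags=1000 CS?F → skip
[4] flags=1000 → (cmp)
[5] flags=1000 GE?F → skip
[6] flags=1000 NE?T → r4=0xb3
[7] flags=1000 → (cmp)
[8] flags=1000 GT?F → skip
[9] flags=1000 CC?T → r1=0xf6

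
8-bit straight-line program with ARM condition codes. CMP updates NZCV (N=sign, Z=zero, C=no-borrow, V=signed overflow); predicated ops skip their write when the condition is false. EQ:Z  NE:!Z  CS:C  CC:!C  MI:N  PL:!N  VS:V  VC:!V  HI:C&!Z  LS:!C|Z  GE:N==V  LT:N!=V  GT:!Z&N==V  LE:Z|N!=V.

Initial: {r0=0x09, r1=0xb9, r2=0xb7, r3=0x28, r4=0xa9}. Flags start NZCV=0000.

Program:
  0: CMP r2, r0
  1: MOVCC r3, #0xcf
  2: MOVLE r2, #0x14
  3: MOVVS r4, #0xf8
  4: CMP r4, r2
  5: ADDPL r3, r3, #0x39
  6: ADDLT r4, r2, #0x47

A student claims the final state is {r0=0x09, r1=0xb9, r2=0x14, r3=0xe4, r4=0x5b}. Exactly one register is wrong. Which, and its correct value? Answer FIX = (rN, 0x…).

[0] flags=1010 → (cmp)
[1] flags=1010 CC?F → skip
[2] flags=1010 LE?T → r2=0x14
[3] flags=1010 VS?F → skip
[4] flags=1010 → (cmp)
[5] flags=1010 PL?F → skip
[6] flags=1010 LT?T → r4=0x5b

FIX = (r3, 0x28)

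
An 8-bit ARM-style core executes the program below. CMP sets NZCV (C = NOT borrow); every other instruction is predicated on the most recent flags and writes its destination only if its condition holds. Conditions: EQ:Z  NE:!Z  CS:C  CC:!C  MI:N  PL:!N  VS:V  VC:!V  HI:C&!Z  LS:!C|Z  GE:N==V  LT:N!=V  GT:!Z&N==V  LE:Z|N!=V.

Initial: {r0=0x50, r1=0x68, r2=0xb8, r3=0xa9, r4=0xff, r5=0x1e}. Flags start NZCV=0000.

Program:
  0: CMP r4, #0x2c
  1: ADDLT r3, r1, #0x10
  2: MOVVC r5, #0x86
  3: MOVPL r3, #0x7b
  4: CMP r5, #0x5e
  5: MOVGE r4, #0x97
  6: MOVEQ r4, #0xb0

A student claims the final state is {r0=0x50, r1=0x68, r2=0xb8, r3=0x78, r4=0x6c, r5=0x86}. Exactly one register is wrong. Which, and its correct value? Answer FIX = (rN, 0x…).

FIX = (r4, 0xff)

0: ✓ CMP  NZCV=1010
1: ✓ ADDLT  r3←0x78
2: ✓ MOVVC  r5←0x86
3: · MOVPL
4: ✓ CMP  NZCV=0011
5: · MOVGE
6: · MOVEQ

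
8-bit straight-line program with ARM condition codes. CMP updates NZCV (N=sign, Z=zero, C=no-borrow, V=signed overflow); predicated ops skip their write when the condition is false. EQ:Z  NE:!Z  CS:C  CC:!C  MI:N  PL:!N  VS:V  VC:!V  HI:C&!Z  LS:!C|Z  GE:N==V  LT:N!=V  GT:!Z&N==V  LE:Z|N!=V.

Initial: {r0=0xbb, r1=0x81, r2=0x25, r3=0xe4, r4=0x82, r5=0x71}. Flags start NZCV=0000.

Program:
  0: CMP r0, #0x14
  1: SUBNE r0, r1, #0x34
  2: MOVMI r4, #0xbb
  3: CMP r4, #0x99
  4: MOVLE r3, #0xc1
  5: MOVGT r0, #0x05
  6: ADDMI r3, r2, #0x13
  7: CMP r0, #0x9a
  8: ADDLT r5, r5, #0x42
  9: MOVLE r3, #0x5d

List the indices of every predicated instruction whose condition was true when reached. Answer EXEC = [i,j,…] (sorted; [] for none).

EXEC = [1,2,5]

[0] flags=1010 → (cmp)
[1] flags=1010 NE?T → r0=0x4d
[2] flags=1010 MI?T → r4=0xbb
[3] flags=0010 → (cmp)
[4] flags=0010 LE?F → skip
[5] flags=0010 GT?T → r0=0x05
[6] flags=0010 MI?F → skip
[7] flags=0000 → (cmp)
[8] flags=0000 LT?F → skip
[9] flags=0000 LE?F → skip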